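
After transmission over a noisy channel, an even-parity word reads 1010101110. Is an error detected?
Sum of received bits: 1+0+1+0+1+0+1+1+1+0 = 6; 6 mod 2 = 0. Result is 0 → no error detected.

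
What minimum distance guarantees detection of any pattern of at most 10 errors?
Detecting e errors requires d_min ≥ e + 1 = 10 + 1 = 11.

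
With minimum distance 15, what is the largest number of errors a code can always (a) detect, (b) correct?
(a) Detection requires d_min ≥ e+1, so e ≤ d_min − 1 = 14.
(b) Correction requires d_min ≥ 2t+1, so t ≤ ⌊(d_min − 1)/2⌋ = ⌊14/2⌋ = 7.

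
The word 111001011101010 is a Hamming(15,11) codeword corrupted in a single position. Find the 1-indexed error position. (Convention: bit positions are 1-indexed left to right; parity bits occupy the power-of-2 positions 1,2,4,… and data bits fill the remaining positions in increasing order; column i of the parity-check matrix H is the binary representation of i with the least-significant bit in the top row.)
Syndrome s = H · r^T (mod 2), r = 111001011101010:
  s[0] = (101010101010101)·(111001011101010) mod 2 = 1+0+1+0+0+0+0+0+1+0+0+0+0+0+0 mod 2 = 1
  s[1] = (011001100110011)·(111001011101010) mod 2 = 0+1+1+0+0+1+0+0+0+1+0+0+0+1+0 mod 2 = 1
  s[2] = (000111100001111)·(111001011101010) mod 2 = 0+0+0+0+0+1+0+0+0+0+0+1+0+1+0 mod 2 = 1
  s[3] = (000000011111111)·(111001011101010) mod 2 = 0+0+0+0+0+0+0+1+1+1+0+1+0+1+0 mod 2 = 1
Syndrome = 1111
Column i of H is the binary representation of i, so the syndrome is the binary index of the flipped bit.
Read s = 1111 with s[0] as LSB: 1·2^0 + 1·2^1 + 1·2^2 + 1·2^3 = 15.
Error is at bit position 15.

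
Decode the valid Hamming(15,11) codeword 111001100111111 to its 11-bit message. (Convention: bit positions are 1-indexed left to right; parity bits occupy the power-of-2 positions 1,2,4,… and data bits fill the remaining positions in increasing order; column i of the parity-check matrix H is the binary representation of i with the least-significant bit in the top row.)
Parity bits occupy power-of-2 positions; data bits are at positions {3,5,6,7,9,10,11,12,13,14,15} (1-indexed).
Extract: c[3]=1 c[5]=0 c[6]=1 c[7]=1 c[9]=0 c[10]=1 c[11]=1 c[12]=1 c[13]=1 c[14]=1 c[15]=1
Data = 10110111111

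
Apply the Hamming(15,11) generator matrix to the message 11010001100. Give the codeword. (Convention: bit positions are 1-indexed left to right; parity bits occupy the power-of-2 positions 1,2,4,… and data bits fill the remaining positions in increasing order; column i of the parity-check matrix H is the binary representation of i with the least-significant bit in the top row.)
Codeword c = d · G (mod 2), d = 11010001100:
  c[0] = d·G[:,0] = (11010001100)·(11011010101) mod 2 = 1+1+0+1+0+0+0+0+1+0+0 mod 2 = 0
  c[1] = d·G[:,1] = (11010001100)·(10110110011) mod 2 = 1+0+0+1+0+0+0+0+0+0+0 mod 2 = 0
  c[2] = d·G[:,2] = (11010001100)·(10000000000) mod 2 = 1+0+0+0+0+0+0+0+0+0+0 mod 2 = 1
  c[3] = d·G[:,3] = (11010001100)·(01110001111) mod 2 = 0+1+0+1+0+0+0+1+1+0+0 mod 2 = 0
  c[4] = d·G[:,4] = (11010001100)·(01000000000) mod 2 = 0+1+0+0+0+0+0+0+0+0+0 mod 2 = 1
  c[5] = d·G[:,5] = (11010001100)·(00100000000) mod 2 = 0+0+0+0+0+0+0+0+0+0+0 mod 2 = 0
  c[6] = d·G[:,6] = (11010001100)·(00010000000) mod 2 = 0+0+0+1+0+0+0+0+0+0+0 mod 2 = 1
  c[7] = d·G[:,7] = (11010001100)·(00001111111) mod 2 = 0+0+0+0+0+0+0+1+1+0+0 mod 2 = 0
  c[8] = d·G[:,8] = (11010001100)·(00001000000) mod 2 = 0+0+0+0+0+0+0+0+0+0+0 mod 2 = 0
  c[9] = d·G[:,9] = (11010001100)·(00000100000) mod 2 = 0+0+0+0+0+0+0+0+0+0+0 mod 2 = 0
  c[10] = d·G[:,10] = (11010001100)·(00000010000) mod 2 = 0+0+0+0+0+0+0+0+0+0+0 mod 2 = 0
  c[11] = d·G[:,11] = (11010001100)·(00000001000) mod 2 = 0+0+0+0+0+0+0+1+0+0+0 mod 2 = 1
  c[12] = d·G[:,12] = (11010001100)·(00000000100) mod 2 = 0+0+0+0+0+0+0+0+1+0+0 mod 2 = 1
  c[13] = d·G[:,13] = (11010001100)·(00000000010) mod 2 = 0+0+0+0+0+0+0+0+0+0+0 mod 2 = 0
  c[14] = d·G[:,14] = (11010001100)·(00000000001) mod 2 = 0+0+0+0+0+0+0+0+0+0+0 mod 2 = 0
Codeword = 001010100001100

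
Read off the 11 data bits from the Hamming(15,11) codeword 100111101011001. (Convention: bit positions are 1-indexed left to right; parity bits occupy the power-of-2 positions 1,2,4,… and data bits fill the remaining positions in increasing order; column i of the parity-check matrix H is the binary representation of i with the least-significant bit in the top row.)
Parity bits occupy power-of-2 positions; data bits are at positions {3,5,6,7,9,10,11,12,13,14,15} (1-indexed).
Extract: c[3]=0 c[5]=1 c[6]=1 c[7]=1 c[9]=1 c[10]=0 c[11]=1 c[12]=1 c[13]=0 c[14]=0 c[15]=1
Data = 01111011001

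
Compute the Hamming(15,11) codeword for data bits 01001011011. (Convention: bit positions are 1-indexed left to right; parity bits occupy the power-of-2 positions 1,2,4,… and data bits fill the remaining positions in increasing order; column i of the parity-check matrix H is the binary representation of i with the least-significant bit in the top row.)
Codeword c = d · G (mod 2), d = 01001011011:
  c[0] = d·G[:,0] = (01001011011)·(11011010101) mod 2 = 0+1+0+0+1+0+1+0+0+0+1 mod 2 = 0
  c[1] = d·G[:,1] = (01001011011)·(10110110011) mod 2 = 0+0+0+0+0+0+1+0+0+1+1 mod 2 = 1
  c[2] = d·G[:,2] = (01001011011)·(10000000000) mod 2 = 0+0+0+0+0+0+0+0+0+0+0 mod 2 = 0
  c[3] = d·G[:,3] = (01001011011)·(01110001111) mod 2 = 0+1+0+0+0+0+0+1+0+1+1 mod 2 = 0
  c[4] = d·G[:,4] = (01001011011)·(01000000000) mod 2 = 0+1+0+0+0+0+0+0+0+0+0 mod 2 = 1
  c[5] = d·G[:,5] = (01001011011)·(00100000000) mod 2 = 0+0+0+0+0+0+0+0+0+0+0 mod 2 = 0
  c[6] = d·G[:,6] = (01001011011)·(00010000000) mod 2 = 0+0+0+0+0+0+0+0+0+0+0 mod 2 = 0
  c[7] = d·G[:,7] = (01001011011)·(00001111111) mod 2 = 0+0+0+0+1+0+1+1+0+1+1 mod 2 = 1
  c[8] = d·G[:,8] = (01001011011)·(00001000000) mod 2 = 0+0+0+0+1+0+0+0+0+0+0 mod 2 = 1
  c[9] = d·G[:,9] = (01001011011)·(00000100000) mod 2 = 0+0+0+0+0+0+0+0+0+0+0 mod 2 = 0
  c[10] = d·G[:,10] = (01001011011)·(00000010000) mod 2 = 0+0+0+0+0+0+1+0+0+0+0 mod 2 = 1
  c[11] = d·G[:,11] = (01001011011)·(00000001000) mod 2 = 0+0+0+0+0+0+0+1+0+0+0 mod 2 = 1
  c[12] = d·G[:,12] = (01001011011)·(00000000100) mod 2 = 0+0+0+0+0+0+0+0+0+0+0 mod 2 = 0
  c[13] = d·G[:,13] = (01001011011)·(00000000010) mod 2 = 0+0+0+0+0+0+0+0+0+1+0 mod 2 = 1
  c[14] = d·G[:,14] = (01001011011)·(00000000001) mod 2 = 0+0+0+0+0+0+0+0+0+0+1 mod 2 = 1
Codeword = 010010011011011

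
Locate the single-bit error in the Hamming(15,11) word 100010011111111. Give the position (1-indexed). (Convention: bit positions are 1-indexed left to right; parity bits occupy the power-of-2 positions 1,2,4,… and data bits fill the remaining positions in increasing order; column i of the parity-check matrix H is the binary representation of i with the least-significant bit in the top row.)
Syndrome s = H · r^T (mod 2), r = 100010011111111:
  s[0] = (101010101010101)·(100010011111111) mod 2 = 1+0+0+0+1+0+0+0+1+0+1+0+1+0+1 mod 2 = 0
  s[1] = (011001100110011)·(100010011111111) mod 2 = 0+0+0+0+0+0+0+0+0+1+1+0+0+1+1 mod 2 = 0
  s[2] = (000111100001111)·(100010011111111) mod 2 = 0+0+0+0+1+0+0+0+0+0+0+1+1+1+1 mod 2 = 1
  s[3] = (000000011111111)·(100010011111111) mod 2 = 0+0+0+0+0+0+0+1+1+1+1+1+1+1+1 mod 2 = 0
Syndrome = 0010
Column i of H is the binary representation of i, so the syndrome is the binary index of the flipped bit.
Read s = 0010 with s[0] as LSB: 0·2^0 + 0·2^1 + 1·2^2 + 0·2^3 = 4.
Error is at bit position 4.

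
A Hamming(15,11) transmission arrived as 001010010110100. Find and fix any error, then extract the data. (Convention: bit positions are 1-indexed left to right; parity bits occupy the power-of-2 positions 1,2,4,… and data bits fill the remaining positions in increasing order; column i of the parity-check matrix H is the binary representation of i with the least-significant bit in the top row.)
Syndrome s = H · r^T (mod 2), r = 001010010110100:
  s[0] = (101010101010101)·(001010010110100) mod 2 = 0+0+1+0+1+0+0+0+0+0+1+0+1+0+0 mod 2 = 0
  s[1] = (011001100110011)·(001010010110100) mod 2 = 0+0+1+0+0+0+0+0+0+1+1+0+0+0+0 mod 2 = 1
  s[2] = (000111100001111)·(001010010110100) mod 2 = 0+0+0+0+1+0+0+0+0+0+0+0+1+0+0 mod 2 = 0
  s[3] = (000000011111111)·(001010010110100) mod 2 = 0+0+0+0+0+0+0+1+0+1+1+0+1+0+0 mod 2 = 0
Syndrome = 0100
Column 2 of H equals this syndrome → error at bit 2 (1-indexed).
Flip bit 2: 001010010110100 → 011010010110100
Extract data bits at positions {3,5,6,7,9,10,11,12,13,14,15}: 11000110100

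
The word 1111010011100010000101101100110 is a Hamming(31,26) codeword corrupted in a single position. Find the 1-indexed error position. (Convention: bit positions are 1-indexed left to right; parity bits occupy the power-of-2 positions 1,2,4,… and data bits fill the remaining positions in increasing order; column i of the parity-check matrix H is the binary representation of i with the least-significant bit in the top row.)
Syndrome s = H · r^T (mod 2), r = 1111010011100010000101101100110:
  s[0] = (1010101010101010101010101010101)·(1111010011100010000101101100110) mod 2 = 1+0+1+0+0+0+0+0+1+0+1+0+0+0+1+0+0+0+0+0+0+0+1+0+1+0+0+0+1+0+0 mod 2 = 0
  s[1] = (0110011001100110011001100110011)·(1111010011100010000101101100110) mod 2 = 0+1+1+0+0+1+0+0+0+1+1+0+0+0+1+0+0+0+0+0+0+1+1+0+0+1+0+0+0+1+0 mod 2 = 0
  s[2] = (0001111000011110000111100001111)·(1111010011100010000101101100110) mod 2 = 0+0+0+1+0+1+0+0+0+0+0+0+0+0+1+0+0+0+0+1+0+1+1+0+0+0+0+0+1+1+0 mod 2 = 0
  s[3] = (0000000111111110000000011111111)·(1111010011100010000101101100110) mod 2 = 0+0+0+0+0+0+0+0+1+1+1+0+0+0+1+0+0+0+0+0+0+0+0+0+1+1+0+0+1+1+0 mod 2 = 0
  s[4] = (0000000000000001111111111111111)·(1111010011100010000101101100110) mod 2 = 0+0+0+0+0+0+0+0+0+0+0+0+0+0+0+0+0+0+0+1+0+1+1+0+1+1+0+0+1+1+0 mod 2 = 1
Syndrome = 00001
Column i of H is the binary representation of i, so the syndrome is the binary index of the flipped bit.
Read s = 00001 with s[0] as LSB: 0·2^0 + 0·2^1 + 0·2^2 + 0·2^3 + 1·2^4 = 16.
Error is at bit position 16.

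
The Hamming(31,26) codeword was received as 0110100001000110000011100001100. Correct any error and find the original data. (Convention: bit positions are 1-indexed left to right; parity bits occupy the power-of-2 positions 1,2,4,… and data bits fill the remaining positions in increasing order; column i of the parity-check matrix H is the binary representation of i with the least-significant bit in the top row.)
Syndrome s = H · r^T (mod 2), r = 0110100001000110000011100001100:
  s[0] = (1010101010101010101010101010101)·(0110100001000110000011100001100) mod 2 = 0+0+1+0+1+0+0+0+0+0+0+0+0+0+1+0+0+0+0+0+1+0+1+0+0+0+0+0+1+0+0 mod 2 = 0
  s[1] = (0110011001100110011001100110011)·(0110100001000110000011100001100) mod 2 = 0+1+1+0+0+0+0+0+0+1+0+0+0+1+1+0+0+0+0+0+0+1+1+0+0+0+0+0+0+0+0 mod 2 = 1
  s[2] = (0001111000011110000111100001111)·(0110100001000110000011100001100) mod 2 = 0+0+0+0+1+0+0+0+0+0+0+0+0+1+1+0+0+0+0+0+1+1+1+0+0+0+0+1+1+0+0 mod 2 = 0
  s[3] = (0000000111111110000000011111111)·(0110100001000110000011100001100) mod 2 = 0+0+0+0+0+0+0+0+0+1+0+0+0+1+1+0+0+0+0+0+0+0+0+0+0+0+0+1+1+0+0 mod 2 = 1
  s[4] = (0000000000000001111111111111111)·(0110100001000110000011100001100) mod 2 = 0+0+0+0+0+0+0+0+0+0+0+0+0+0+0+0+0+0+0+0+1+1+1+0+0+0+0+1+1+0+0 mod 2 = 1
Syndrome = 01011
Column 26 of H equals this syndrome → error at bit 26 (1-indexed).
Flip bit 26: 0110100001000110000011100001100 → 0110100001000110000011100101100
Extract data bits at positions {3,5,6,7,9,10,11,12,13,14,15,17,18,19,20,21,22,23,24,25,26,27,28,29,30,31}: 11000100011000011100101100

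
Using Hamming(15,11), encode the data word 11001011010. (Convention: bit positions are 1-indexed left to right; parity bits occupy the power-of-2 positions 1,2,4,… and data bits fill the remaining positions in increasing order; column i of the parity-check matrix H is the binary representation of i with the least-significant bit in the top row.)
Codeword c = d · G (mod 2), d = 11001011010:
  c[0] = d·G[:,0] = (11001011010)·(11011010101) mod 2 = 1+1+0+0+1+0+1+0+0+0+0 mod 2 = 0
  c[1] = d·G[:,1] = (11001011010)·(10110110011) mod 2 = 1+0+0+0+0+0+1+0+0+1+0 mod 2 = 1
  c[2] = d·G[:,2] = (11001011010)·(10000000000) mod 2 = 1+0+0+0+0+0+0+0+0+0+0 mod 2 = 1
  c[3] = d·G[:,3] = (11001011010)·(01110001111) mod 2 = 0+1+0+0+0+0+0+1+0+1+0 mod 2 = 1
  c[4] = d·G[:,4] = (11001011010)·(01000000000) mod 2 = 0+1+0+0+0+0+0+0+0+0+0 mod 2 = 1
  c[5] = d·G[:,5] = (11001011010)·(00100000000) mod 2 = 0+0+0+0+0+0+0+0+0+0+0 mod 2 = 0
  c[6] = d·G[:,6] = (11001011010)·(00010000000) mod 2 = 0+0+0+0+0+0+0+0+0+0+0 mod 2 = 0
  c[7] = d·G[:,7] = (11001011010)·(00001111111) mod 2 = 0+0+0+0+1+0+1+1+0+1+0 mod 2 = 0
  c[8] = d·G[:,8] = (11001011010)·(00001000000) mod 2 = 0+0+0+0+1+0+0+0+0+0+0 mod 2 = 1
  c[9] = d·G[:,9] = (11001011010)·(00000100000) mod 2 = 0+0+0+0+0+0+0+0+0+0+0 mod 2 = 0
  c[10] = d·G[:,10] = (11001011010)·(00000010000) mod 2 = 0+0+0+0+0+0+1+0+0+0+0 mod 2 = 1
  c[11] = d·G[:,11] = (11001011010)·(00000001000) mod 2 = 0+0+0+0+0+0+0+1+0+0+0 mod 2 = 1
  c[12] = d·G[:,12] = (11001011010)·(00000000100) mod 2 = 0+0+0+0+0+0+0+0+0+0+0 mod 2 = 0
  c[13] = d·G[:,13] = (11001011010)·(00000000010) mod 2 = 0+0+0+0+0+0+0+0+0+1+0 mod 2 = 1
  c[14] = d·G[:,14] = (11001011010)·(00000000001) mod 2 = 0+0+0+0+0+0+0+0+0+0+0 mod 2 = 0
Codeword = 011110001011010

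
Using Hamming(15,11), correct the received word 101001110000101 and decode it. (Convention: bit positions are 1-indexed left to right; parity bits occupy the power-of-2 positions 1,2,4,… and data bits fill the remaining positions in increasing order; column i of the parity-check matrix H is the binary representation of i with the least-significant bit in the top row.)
Syndrome s = H · r^T (mod 2), r = 101001110000101:
  s[0] = (101010101010101)·(101001110000101) mod 2 = 1+0+1+0+0+0+1+0+0+0+0+0+1+0+1 mod 2 = 1
  s[1] = (011001100110011)·(101001110000101) mod 2 = 0+0+1+0+0+1+1+0+0+0+0+0+0+0+1 mod 2 = 0
  s[2] = (000111100001111)·(101001110000101) mod 2 = 0+0+0+0+0+1+1+0+0+0+0+0+1+0+1 mod 2 = 0
  s[3] = (000000011111111)·(101001110000101) mod 2 = 0+0+0+0+0+0+0+1+0+0+0+0+1+0+1 mod 2 = 1
Syndrome = 1001
Column 9 of H equals this syndrome → error at bit 9 (1-indexed).
Flip bit 9: 101001110000101 → 101001111000101
Extract data bits at positions {3,5,6,7,9,10,11,12,13,14,15}: 10111000101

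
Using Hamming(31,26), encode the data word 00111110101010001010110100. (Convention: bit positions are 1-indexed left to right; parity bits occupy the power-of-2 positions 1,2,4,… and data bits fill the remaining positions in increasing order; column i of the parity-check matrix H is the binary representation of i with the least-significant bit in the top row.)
Codeword c = d · G (mod 2), d = 00111110101010001010110100:
  c[0] = d·G[:,0] = (00111110101010001010110100)·(11011010101101010101010101) mod 2 = 0+0+0+1+1+0+1+0+1+0+1+0+0+0+0+0+0+0+0+0+0+1+0+1+0+0 mod 2 = 1
  c[1] = d·G[:,1] = (00111110101010001010110100)·(10110110011011001100110011) mod 2 = 0+0+1+1+0+1+1+0+0+0+1+0+1+0+0+0+1+0+0+0+1+1+0+0+0+0 mod 2 = 1
  c[2] = d·G[:,2] = (00111110101010001010110100)·(10000000000000000000000000) mod 2 = 0+0+0+0+0+0+0+0+0+0+0+0+0+0+0+0+0+0+0+0+0+0+0+0+0+0 mod 2 = 0
  c[3] = d·G[:,3] = (00111110101010001010110100)·(01110001111000111100001111) mod 2 = 0+0+1+1+0+0+0+0+1+0+1+0+0+0+0+0+1+0+0+0+0+0+0+1+0+0 mod 2 = 0
  c[4] = d·G[:,4] = (00111110101010001010110100)·(01000000000000000000000000) mod 2 = 0+0+0+0+0+0+0+0+0+0+0+0+0+0+0+0+0+0+0+0+0+0+0+0+0+0 mod 2 = 0
  c[5] = d·G[:,5] = (00111110101010001010110100)·(00100000000000000000000000) mod 2 = 0+0+1+0+0+0+0+0+0+0+0+0+0+0+0+0+0+0+0+0+0+0+0+0+0+0 mod 2 = 1
  c[6] = d·G[:,6] = (00111110101010001010110100)·(00010000000000000000000000) mod 2 = 0+0+0+1+0+0+0+0+0+0+0+0+0+0+0+0+0+0+0+0+0+0+0+0+0+0 mod 2 = 1
  c[7] = d·G[:,7] = (00111110101010001010110100)·(00001111111000000011111111) mod 2 = 0+0+0+0+1+1+1+0+1+0+1+0+0+0+0+0+0+0+1+0+1+1+0+1+0+0 mod 2 = 1
  c[8] = d·G[:,8] = (00111110101010001010110100)·(00001000000000000000000000) mod 2 = 0+0+0+0+1+0+0+0+0+0+0+0+0+0+0+0+0+0+0+0+0+0+0+0+0+0 mod 2 = 1
  c[9] = d·G[:,9] = (00111110101010001010110100)·(00000100000000000000000000) mod 2 = 0+0+0+0+0+1+0+0+0+0+0+0+0+0+0+0+0+0+0+0+0+0+0+0+0+0 mod 2 = 1
  c[10] = d·G[:,10] = (00111110101010001010110100)·(00000010000000000000000000) mod 2 = 0+0+0+0+0+0+1+0+0+0+0+0+0+0+0+0+0+0+0+0+0+0+0+0+0+0 mod 2 = 1
  c[11] = d·G[:,11] = (00111110101010001010110100)·(00000001000000000000000000) mod 2 = 0+0+0+0+0+0+0+0+0+0+0+0+0+0+0+0+0+0+0+0+0+0+0+0+0+0 mod 2 = 0
  c[12] = d·G[:,12] = (00111110101010001010110100)·(00000000100000000000000000) mod 2 = 0+0+0+0+0+0+0+0+1+0+0+0+0+0+0+0+0+0+0+0+0+0+0+0+0+0 mod 2 = 1
  c[13] = d·G[:,13] = (00111110101010001010110100)·(00000000010000000000000000) mod 2 = 0+0+0+0+0+0+0+0+0+0+0+0+0+0+0+0+0+0+0+0+0+0+0+0+0+0 mod 2 = 0
  c[14] = d·G[:,14] = (00111110101010001010110100)·(00000000001000000000000000) mod 2 = 0+0+0+0+0+0+0+0+0+0+1+0+0+0+0+0+0+0+0+0+0+0+0+0+0+0 mod 2 = 1
  c[15] = d·G[:,15] = (00111110101010001010110100)·(00000000000111111111111111) mod 2 = 0+0+0+0+0+0+0+0+0+0+0+0+1+0+0+0+1+0+1+0+1+1+0+1+0+0 mod 2 = 0
  c[16] = d·G[:,16] = (00111110101010001010110100)·(00000000000100000000000000) mod 2 = 0+0+0+0+0+0+0+0+0+0+0+0+0+0+0+0+0+0+0+0+0+0+0+0+0+0 mod 2 = 0
  c[17] = d·G[:,17] = (00111110101010001010110100)·(00000000000010000000000000) mod 2 = 0+0+0+0+0+0+0+0+0+0+0+0+1+0+0+0+0+0+0+0+0+0+0+0+0+0 mod 2 = 1
  c[18] = d·G[:,18] = (00111110101010001010110100)·(00000000000001000000000000) mod 2 = 0+0+0+0+0+0+0+0+0+0+0+0+0+0+0+0+0+0+0+0+0+0+0+0+0+0 mod 2 = 0
  c[19] = d·G[:,19] = (00111110101010001010110100)·(00000000000000100000000000) mod 2 = 0+0+0+0+0+0+0+0+0+0+0+0+0+0+0+0+0+0+0+0+0+0+0+0+0+0 mod 2 = 0
  c[20] = d·G[:,20] = (00111110101010001010110100)·(00000000000000010000000000) mod 2 = 0+0+0+0+0+0+0+0+0+0+0+0+0+0+0+0+0+0+0+0+0+0+0+0+0+0 mod 2 = 0
  c[21] = d·G[:,21] = (00111110101010001010110100)·(00000000000000001000000000) mod 2 = 0+0+0+0+0+0+0+0+0+0+0+0+0+0+0+0+1+0+0+0+0+0+0+0+0+0 mod 2 = 1
  c[22] = d·G[:,22] = (00111110101010001010110100)·(00000000000000000100000000) mod 2 = 0+0+0+0+0+0+0+0+0+0+0+0+0+0+0+0+0+0+0+0+0+0+0+0+0+0 mod 2 = 0
  c[23] = d·G[:,23] = (00111110101010001010110100)·(00000000000000000010000000) mod 2 = 0+0+0+0+0+0+0+0+0+0+0+0+0+0+0+0+0+0+1+0+0+0+0+0+0+0 mod 2 = 1
  c[24] = d·G[:,24] = (00111110101010001010110100)·(00000000000000000001000000) mod 2 = 0+0+0+0+0+0+0+0+0+0+0+0+0+0+0+0+0+0+0+0+0+0+0+0+0+0 mod 2 = 0
  c[25] = d·G[:,25] = (00111110101010001010110100)·(00000000000000000000100000) mod 2 = 0+0+0+0+0+0+0+0+0+0+0+0+0+0+0+0+0+0+0+0+1+0+0+0+0+0 mod 2 = 1
  c[26] = d·G[:,26] = (00111110101010001010110100)·(00000000000000000000010000) mod 2 = 0+0+0+0+0+0+0+0+0+0+0+0+0+0+0+0+0+0+0+0+0+1+0+0+0+0 mod 2 = 1
  c[27] = d·G[:,27] = (00111110101010001010110100)·(00000000000000000000001000) mod 2 = 0+0+0+0+0+0+0+0+0+0+0+0+0+0+0+0+0+0+0+0+0+0+0+0+0+0 mod 2 = 0
  c[28] = d·G[:,28] = (00111110101010001010110100)·(00000000000000000000000100) mod 2 = 0+0+0+0+0+0+0+0+0+0+0+0+0+0+0+0+0+0+0+0+0+0+0+1+0+0 mod 2 = 1
  c[29] = d·G[:,29] = (00111110101010001010110100)·(00000000000000000000000010) mod 2 = 0+0+0+0+0+0+0+0+0+0+0+0+0+0+0+0+0+0+0+0+0+0+0+0+0+0 mod 2 = 0
  c[30] = d·G[:,30] = (00111110101010001010110100)·(00000000000000000000000001) mod 2 = 0+0+0+0+0+0+0+0+0+0+0+0+0+0+0+0+0+0+0+0+0+0+0+0+0+0 mod 2 = 0
Codeword = 1100011111101010010001010110100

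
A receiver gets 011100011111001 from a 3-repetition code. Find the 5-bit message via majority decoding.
Split into 3-bit blocks and majority-vote each:
  block 1 = 011: 2 ones, 1 zeros → 1
  block 2 = 100: 1 ones, 2 zeros → 0
  block 3 = 011: 2 ones, 1 zeros → 1
  block 4 = 111: 3 ones, 0 zeros → 1
  block 5 = 001: 1 ones, 2 zeros → 0
Decoded = 10110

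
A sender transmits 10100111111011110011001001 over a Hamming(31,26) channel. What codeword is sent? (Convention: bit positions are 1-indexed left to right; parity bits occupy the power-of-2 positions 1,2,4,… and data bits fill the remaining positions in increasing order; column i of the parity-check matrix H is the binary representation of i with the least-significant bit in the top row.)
Codeword c = d · G (mod 2), d = 10100111111011110011001001:
  c[0] = d·G[:,0] = (10100111111011110011001001)·(11011010101101010101010101) mod 2 = 1+0+0+0+0+0+1+0+1+0+1+0+0+1+0+1+0+0+0+1+0+0+0+0+0+1 mod 2 = 0
  c[1] = d·G[:,1] = (10100111111011110011001001)·(10110110011011001100110011) mod 2 = 1+0+1+0+0+1+1+0+0+1+1+0+1+1+0+0+0+0+0+0+0+0+0+0+0+1 mod 2 = 1
  c[2] = d·G[:,2] = (10100111111011110011001001)·(10000000000000000000000000) mod 2 = 1+0+0+0+0+0+0+0+0+0+0+0+0+0+0+0+0+0+0+0+0+0+0+0+0+0 mod 2 = 1
  c[3] = d·G[:,3] = (10100111111011110011001001)·(01110001111000111100001111) mod 2 = 0+0+1+0+0+0+0+1+1+1+1+0+0+0+1+1+0+0+0+0+0+0+1+0+0+1 mod 2 = 1
  c[4] = d·G[:,4] = (10100111111011110011001001)·(01000000000000000000000000) mod 2 = 0+0+0+0+0+0+0+0+0+0+0+0+0+0+0+0+0+0+0+0+0+0+0+0+0+0 mod 2 = 0
  c[5] = d·G[:,5] = (10100111111011110011001001)·(00100000000000000000000000) mod 2 = 0+0+1+0+0+0+0+0+0+0+0+0+0+0+0+0+0+0+0+0+0+0+0+0+0+0 mod 2 = 1
  c[6] = d·G[:,6] = (10100111111011110011001001)·(00010000000000000000000000) mod 2 = 0+0+0+0+0+0+0+0+0+0+0+0+0+0+0+0+0+0+0+0+0+0+0+0+0+0 mod 2 = 0
  c[7] = d·G[:,7] = (10100111111011110011001001)·(00001111111000000011111111) mod 2 = 0+0+0+0+0+1+1+1+1+1+1+0+0+0+0+0+0+0+1+1+0+0+1+0+0+1 mod 2 = 0
  c[8] = d·G[:,8] = (10100111111011110011001001)·(00001000000000000000000000) mod 2 = 0+0+0+0+0+0+0+0+0+0+0+0+0+0+0+0+0+0+0+0+0+0+0+0+0+0 mod 2 = 0
  c[9] = d·G[:,9] = (10100111111011110011001001)·(00000100000000000000000000) mod 2 = 0+0+0+0+0+1+0+0+0+0+0+0+0+0+0+0+0+0+0+0+0+0+0+0+0+0 mod 2 = 1
  c[10] = d·G[:,10] = (10100111111011110011001001)·(00000010000000000000000000) mod 2 = 0+0+0+0+0+0+1+0+0+0+0+0+0+0+0+0+0+0+0+0+0+0+0+0+0+0 mod 2 = 1
  c[11] = d·G[:,11] = (10100111111011110011001001)·(00000001000000000000000000) mod 2 = 0+0+0+0+0+0+0+1+0+0+0+0+0+0+0+0+0+0+0+0+0+0+0+0+0+0 mod 2 = 1
  c[12] = d·G[:,12] = (10100111111011110011001001)·(00000000100000000000000000) mod 2 = 0+0+0+0+0+0+0+0+1+0+0+0+0+0+0+0+0+0+0+0+0+0+0+0+0+0 mod 2 = 1
  c[13] = d·G[:,13] = (10100111111011110011001001)·(00000000010000000000000000) mod 2 = 0+0+0+0+0+0+0+0+0+1+0+0+0+0+0+0+0+0+0+0+0+0+0+0+0+0 mod 2 = 1
  c[14] = d·G[:,14] = (10100111111011110011001001)·(00000000001000000000000000) mod 2 = 0+0+0+0+0+0+0+0+0+0+1+0+0+0+0+0+0+0+0+0+0+0+0+0+0+0 mod 2 = 1
  c[15] = d·G[:,15] = (10100111111011110011001001)·(00000000000111111111111111) mod 2 = 0+0+0+0+0+0+0+0+0+0+0+0+1+1+1+1+0+0+1+1+0+0+1+0+0+1 mod 2 = 0
  c[16] = d·G[:,16] = (10100111111011110011001001)·(00000000000100000000000000) mod 2 = 0+0+0+0+0+0+0+0+0+0+0+0+0+0+0+0+0+0+0+0+0+0+0+0+0+0 mod 2 = 0
  c[17] = d·G[:,17] = (10100111111011110011001001)·(00000000000010000000000000) mod 2 = 0+0+0+0+0+0+0+0+0+0+0+0+1+0+0+0+0+0+0+0+0+0+0+0+0+0 mod 2 = 1
  c[18] = d·G[:,18] = (10100111111011110011001001)·(00000000000001000000000000) mod 2 = 0+0+0+0+0+0+0+0+0+0+0+0+0+1+0+0+0+0+0+0+0+0+0+0+0+0 mod 2 = 1
  c[19] = d·G[:,19] = (10100111111011110011001001)·(00000000000000100000000000) mod 2 = 0+0+0+0+0+0+0+0+0+0+0+0+0+0+1+0+0+0+0+0+0+0+0+0+0+0 mod 2 = 1
  c[20] = d·G[:,20] = (10100111111011110011001001)·(00000000000000010000000000) mod 2 = 0+0+0+0+0+0+0+0+0+0+0+0+0+0+0+1+0+0+0+0+0+0+0+0+0+0 mod 2 = 1
  c[21] = d·G[:,21] = (10100111111011110011001001)·(00000000000000001000000000) mod 2 = 0+0+0+0+0+0+0+0+0+0+0+0+0+0+0+0+0+0+0+0+0+0+0+0+0+0 mod 2 = 0
  c[22] = d·G[:,22] = (10100111111011110011001001)·(00000000000000000100000000) mod 2 = 0+0+0+0+0+0+0+0+0+0+0+0+0+0+0+0+0+0+0+0+0+0+0+0+0+0 mod 2 = 0
  c[23] = d·G[:,23] = (10100111111011110011001001)·(00000000000000000010000000) mod 2 = 0+0+0+0+0+0+0+0+0+0+0+0+0+0+0+0+0+0+1+0+0+0+0+0+0+0 mod 2 = 1
  c[24] = d·G[:,24] = (10100111111011110011001001)·(00000000000000000001000000) mod 2 = 0+0+0+0+0+0+0+0+0+0+0+0+0+0+0+0+0+0+0+1+0+0+0+0+0+0 mod 2 = 1
  c[25] = d·G[:,25] = (10100111111011110011001001)·(00000000000000000000100000) mod 2 = 0+0+0+0+0+0+0+0+0+0+0+0+0+0+0+0+0+0+0+0+0+0+0+0+0+0 mod 2 = 0
  c[26] = d·G[:,26] = (10100111111011110011001001)·(00000000000000000000010000) mod 2 = 0+0+0+0+0+0+0+0+0+0+0+0+0+0+0+0+0+0+0+0+0+0+0+0+0+0 mod 2 = 0
  c[27] = d·G[:,27] = (10100111111011110011001001)·(00000000000000000000001000) mod 2 = 0+0+0+0+0+0+0+0+0+0+0+0+0+0+0+0+0+0+0+0+0+0+1+0+0+0 mod 2 = 1
  c[28] = d·G[:,28] = (10100111111011110011001001)·(00000000000000000000000100) mod 2 = 0+0+0+0+0+0+0+0+0+0+0+0+0+0+0+0+0+0+0+0+0+0+0+0+0+0 mod 2 = 0
  c[29] = d·G[:,29] = (10100111111011110011001001)·(00000000000000000000000010) mod 2 = 0+0+0+0+0+0+0+0+0+0+0+0+0+0+0+0+0+0+0+0+0+0+0+0+0+0 mod 2 = 0
  c[30] = d·G[:,30] = (10100111111011110011001001)·(00000000000000000000000001) mod 2 = 0+0+0+0+0+0+0+0+0+0+0+0+0+0+0+0+0+0+0+0+0+0+0+0+0+1 mod 2 = 1
Codeword = 0111010001111110011110011001001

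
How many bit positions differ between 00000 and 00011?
XOR = 00011, count of 1s = 2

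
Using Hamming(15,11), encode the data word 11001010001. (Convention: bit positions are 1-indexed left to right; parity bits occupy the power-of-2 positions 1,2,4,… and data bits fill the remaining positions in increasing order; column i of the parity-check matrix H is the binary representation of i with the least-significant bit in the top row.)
Codeword c = d · G (mod 2), d = 11001010001:
  c[0] = d·G[:,0] = (11001010001)·(11011010101) mod 2 = 1+1+0+0+1+0+1+0+0+0+1 mod 2 = 1
  c[1] = d·G[:,1] = (11001010001)·(10110110011) mod 2 = 1+0+0+0+0+0+1+0+0+0+1 mod 2 = 1
  c[2] = d·G[:,2] = (11001010001)·(10000000000) mod 2 = 1+0+0+0+0+0+0+0+0+0+0 mod 2 = 1
  c[3] = d·G[:,3] = (11001010001)·(01110001111) mod 2 = 0+1+0+0+0+0+0+0+0+0+1 mod 2 = 0
  c[4] = d·G[:,4] = (11001010001)·(01000000000) mod 2 = 0+1+0+0+0+0+0+0+0+0+0 mod 2 = 1
  c[5] = d·G[:,5] = (11001010001)·(00100000000) mod 2 = 0+0+0+0+0+0+0+0+0+0+0 mod 2 = 0
  c[6] = d·G[:,6] = (11001010001)·(00010000000) mod 2 = 0+0+0+0+0+0+0+0+0+0+0 mod 2 = 0
  c[7] = d·G[:,7] = (11001010001)·(00001111111) mod 2 = 0+0+0+0+1+0+1+0+0+0+1 mod 2 = 1
  c[8] = d·G[:,8] = (11001010001)·(00001000000) mod 2 = 0+0+0+0+1+0+0+0+0+0+0 mod 2 = 1
  c[9] = d·G[:,9] = (11001010001)·(00000100000) mod 2 = 0+0+0+0+0+0+0+0+0+0+0 mod 2 = 0
  c[10] = d·G[:,10] = (11001010001)·(00000010000) mod 2 = 0+0+0+0+0+0+1+0+0+0+0 mod 2 = 1
  c[11] = d·G[:,11] = (11001010001)·(00000001000) mod 2 = 0+0+0+0+0+0+0+0+0+0+0 mod 2 = 0
  c[12] = d·G[:,12] = (11001010001)·(00000000100) mod 2 = 0+0+0+0+0+0+0+0+0+0+0 mod 2 = 0
  c[13] = d·G[:,13] = (11001010001)·(00000000010) mod 2 = 0+0+0+0+0+0+0+0+0+0+0 mod 2 = 0
  c[14] = d·G[:,14] = (11001010001)·(00000000001) mod 2 = 0+0+0+0+0+0+0+0+0+0+1 mod 2 = 1
Codeword = 111010011010001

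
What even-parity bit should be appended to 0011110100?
Sum of data bits: 0+0+1+1+1+1+0+1+0+0 = 5.
5 mod 2 = 1, so parity bit = 1.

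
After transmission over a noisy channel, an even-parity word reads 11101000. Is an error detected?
Sum of received bits: 1+1+1+0+1+0+0+0 = 4; 4 mod 2 = 0. Result is 0 → no error detected.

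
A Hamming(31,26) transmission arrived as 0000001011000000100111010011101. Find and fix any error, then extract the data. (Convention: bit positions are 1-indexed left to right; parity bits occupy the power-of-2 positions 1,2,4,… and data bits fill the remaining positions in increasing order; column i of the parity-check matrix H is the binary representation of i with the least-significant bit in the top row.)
Syndrome s = H · r^T (mod 2), r = 0000001011000000100111010011101:
  s[0] = (1010101010101010101010101010101)·(0000001011000000100111010011101) mod 2 = 0+0+0+0+0+0+1+0+1+0+0+0+0+0+0+0+1+0+0+0+1+0+0+0+0+0+1+0+1+0+1 mod 2 = 1
  s[1] = (0110011001100110011001100110011)·(0000001011000000100111010011101) mod 2 = 0+0+0+0+0+0+1+0+0+1+0+0+0+0+0+0+0+0+0+0+0+1+0+0+0+0+1+0+0+0+1 mod 2 = 1
  s[2] = (0001111000011110000111100001111)·(0000001011000000100111010011101) mod 2 = 0+0+0+0+0+0+1+0+0+0+0+0+0+0+0+0+0+0+0+1+1+1+0+0+0+0+0+1+1+0+1 mod 2 = 1
  s[3] = (0000000111111110000000011111111)·(0000001011000000100111010011101) mod 2 = 0+0+0+0+0+0+0+0+1+1+0+0+0+0+0+0+0+0+0+0+0+0+0+1+0+0+1+1+1+0+1 mod 2 = 1
  s[4] = (0000000000000001111111111111111)·(0000001011000000100111010011101) mod 2 = 0+0+0+0+0+0+0+0+0+0+0+0+0+0+0+0+1+0+0+1+1+1+0+1+0+0+1+1+1+0+1 mod 2 = 1
Syndrome = 11111
Column 31 of H equals this syndrome → error at bit 31 (1-indexed).
Flip bit 31: 0000001011000000100111010011101 → 0000001011000000100111010011100
Extract data bits at positions {3,5,6,7,9,10,11,12,13,14,15,17,18,19,20,21,22,23,24,25,26,27,28,29,30,31}: 00011100000100111010011100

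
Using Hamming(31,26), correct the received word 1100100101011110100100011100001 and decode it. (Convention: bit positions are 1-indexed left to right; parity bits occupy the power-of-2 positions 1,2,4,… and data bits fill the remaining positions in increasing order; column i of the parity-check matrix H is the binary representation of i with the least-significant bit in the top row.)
Syndrome s = H · r^T (mod 2), r = 1100100101011110100100011100001:
  s[0] = (1010101010101010101010101010101)·(1100100101011110100100011100001) mod 2 = 1+0+0+0+1+0+0+0+0+0+0+0+1+0+1+0+1+0+0+0+0+0+0+0+1+0+0+0+0+0+1 mod 2 = 1
  s[1] = (0110011001100110011001100110011)·(1100100101011110100100011100001) mod 2 = 0+1+0+0+0+0+0+0+0+1+0+0+0+1+1+0+0+0+0+0+0+0+0+0+0+1+0+0+0+0+1 mod 2 = 0
  s[2] = (0001111000011110000111100001111)·(1100100101011110100100011100001) mod 2 = 0+0+0+0+1+0+0+0+0+0+0+1+1+1+1+0+0+0+0+1+0+0+0+0+0+0+0+0+0+0+1 mod 2 = 1
  s[3] = (0000000111111110000000011111111)·(1100100101011110100100011100001) mod 2 = 0+0+0+0+0+0+0+1+0+1+0+1+1+1+1+0+0+0+0+0+0+0+0+1+1+1+0+0+0+0+1 mod 2 = 0
  s[4] = (0000000000000001111111111111111)·(1100100101011110100100011100001) mod 2 = 0+0+0+0+0+0+0+0+0+0+0+0+0+0+0+0+1+0+0+1+0+0+0+1+1+1+0+0+0+0+1 mod 2 = 0
Syndrome = 10100
Column 5 of H equals this syndrome → error at bit 5 (1-indexed).
Flip bit 5: 1100100101011110100100011100001 → 1100000101011110100100011100001
Extract data bits at positions {3,5,6,7,9,10,11,12,13,14,15,17,18,19,20,21,22,23,24,25,26,27,28,29,30,31}: 00000101111100100011100001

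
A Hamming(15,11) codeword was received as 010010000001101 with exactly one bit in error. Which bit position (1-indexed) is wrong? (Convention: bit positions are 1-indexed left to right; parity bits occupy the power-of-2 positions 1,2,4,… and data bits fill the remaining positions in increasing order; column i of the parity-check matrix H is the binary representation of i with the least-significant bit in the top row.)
Syndrome s = H · r^T (mod 2), r = 010010000001101:
  s[0] = (101010101010101)·(010010000001101) mod 2 = 0+0+0+0+1+0+0+0+0+0+0+0+1+0+1 mod 2 = 1
  s[1] = (011001100110011)·(010010000001101) mod 2 = 0+1+0+0+0+0+0+0+0+0+0+0+0+0+1 mod 2 = 0
  s[2] = (000111100001111)·(010010000001101) mod 2 = 0+0+0+0+1+0+0+0+0+0+0+1+1+0+1 mod 2 = 0
  s[3] = (000000011111111)·(010010000001101) mod 2 = 0+0+0+0+0+0+0+0+0+0+0+1+1+0+1 mod 2 = 1
Syndrome = 1001
Column i of H is the binary representation of i, so the syndrome is the binary index of the flipped bit.
Read s = 1001 with s[0] as LSB: 1·2^0 + 0·2^1 + 0·2^2 + 1·2^3 = 9.
Error is at bit position 9.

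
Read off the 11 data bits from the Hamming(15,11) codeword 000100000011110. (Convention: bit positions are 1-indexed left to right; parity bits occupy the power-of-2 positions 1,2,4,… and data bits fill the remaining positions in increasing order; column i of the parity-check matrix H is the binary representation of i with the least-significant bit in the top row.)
Parity bits occupy power-of-2 positions; data bits are at positions {3,5,6,7,9,10,11,12,13,14,15} (1-indexed).
Extract: c[3]=0 c[5]=0 c[6]=0 c[7]=0 c[9]=0 c[10]=0 c[11]=1 c[12]=1 c[13]=1 c[14]=1 c[15]=0
Data = 00000011110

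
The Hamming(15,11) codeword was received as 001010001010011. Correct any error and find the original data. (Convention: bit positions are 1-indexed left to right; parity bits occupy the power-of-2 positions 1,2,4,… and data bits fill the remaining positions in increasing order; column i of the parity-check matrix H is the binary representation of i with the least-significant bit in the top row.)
Syndrome s = H · r^T (mod 2), r = 001010001010011:
  s[0] = (101010101010101)·(001010001010011) mod 2 = 0+0+1+0+1+0+0+0+1+0+1+0+0+0+1 mod 2 = 1
  s[1] = (011001100110011)·(001010001010011) mod 2 = 0+0+1+0+0+0+0+0+0+0+1+0+0+1+1 mod 2 = 0
  s[2] = (000111100001111)·(001010001010011) mod 2 = 0+0+0+0+1+0+0+0+0+0+0+0+0+1+1 mod 2 = 1
  s[3] = (000000011111111)·(001010001010011) mod 2 = 0+0+0+0+0+0+0+0+1+0+1+0+0+1+1 mod 2 = 0
Syndrome = 1010
Column 5 of H equals this syndrome → error at bit 5 (1-indexed).
Flip bit 5: 001010001010011 → 001000001010011
Extract data bits at positions {3,5,6,7,9,10,11,12,13,14,15}: 10001010011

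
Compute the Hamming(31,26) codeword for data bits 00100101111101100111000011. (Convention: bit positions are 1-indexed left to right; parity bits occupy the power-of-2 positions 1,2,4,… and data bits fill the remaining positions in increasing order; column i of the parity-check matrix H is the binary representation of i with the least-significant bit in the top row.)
Codeword c = d · G (mod 2), d = 00100101111101100111000011:
  c[0] = d·G[:,0] = (00100101111101100111000011)·(11011010101101010101010101) mod 2 = 0+0+0+0+0+0+0+0+1+0+1+1+0+1+0+0+0+1+0+1+0+0+0+0+0+1 mod 2 = 1
  c[1] = d·G[:,1] = (00100101111101100111000011)·(10110110011011001100110011) mod 2 = 0+0+1+0+0+1+0+0+0+1+1+0+0+1+0+0+0+1+0+0+0+0+0+0+1+1 mod 2 = 0
  c[2] = d·G[:,2] = (00100101111101100111000011)·(10000000000000000000000000) mod 2 = 0+0+0+0+0+0+0+0+0+0+0+0+0+0+0+0+0+0+0+0+0+0+0+0+0+0 mod 2 = 0
  c[3] = d·G[:,3] = (00100101111101100111000011)·(01110001111000111100001111) mod 2 = 0+0+1+0+0+0+0+1+1+1+1+0+0+0+1+0+0+1+0+0+0+0+0+0+1+1 mod 2 = 1
  c[4] = d·G[:,4] = (00100101111101100111000011)·(01000000000000000000000000) mod 2 = 0+0+0+0+0+0+0+0+0+0+0+0+0+0+0+0+0+0+0+0+0+0+0+0+0+0 mod 2 = 0
  c[5] = d·G[:,5] = (00100101111101100111000011)·(00100000000000000000000000) mod 2 = 0+0+1+0+0+0+0+0+0+0+0+0+0+0+0+0+0+0+0+0+0+0+0+0+0+0 mod 2 = 1
  c[6] = d·G[:,6] = (00100101111101100111000011)·(00010000000000000000000000) mod 2 = 0+0+0+0+0+0+0+0+0+0+0+0+0+0+0+0+0+0+0+0+0+0+0+0+0+0 mod 2 = 0
  c[7] = d·G[:,7] = (00100101111101100111000011)·(00001111111000000011111111) mod 2 = 0+0+0+0+0+1+0+1+1+1+1+0+0+0+0+0+0+0+1+1+0+0+0+0+1+1 mod 2 = 1
  c[8] = d·G[:,8] = (00100101111101100111000011)·(00001000000000000000000000) mod 2 = 0+0+0+0+0+0+0+0+0+0+0+0+0+0+0+0+0+0+0+0+0+0+0+0+0+0 mod 2 = 0
  c[9] = d·G[:,9] = (00100101111101100111000011)·(00000100000000000000000000) mod 2 = 0+0+0+0+0+1+0+0+0+0+0+0+0+0+0+0+0+0+0+0+0+0+0+0+0+0 mod 2 = 1
  c[10] = d·G[:,10] = (00100101111101100111000011)·(00000010000000000000000000) mod 2 = 0+0+0+0+0+0+0+0+0+0+0+0+0+0+0+0+0+0+0+0+0+0+0+0+0+0 mod 2 = 0
  c[11] = d·G[:,11] = (00100101111101100111000011)·(00000001000000000000000000) mod 2 = 0+0+0+0+0+0+0+1+0+0+0+0+0+0+0+0+0+0+0+0+0+0+0+0+0+0 mod 2 = 1
  c[12] = d·G[:,12] = (00100101111101100111000011)·(00000000100000000000000000) mod 2 = 0+0+0+0+0+0+0+0+1+0+0+0+0+0+0+0+0+0+0+0+0+0+0+0+0+0 mod 2 = 1
  c[13] = d·G[:,13] = (00100101111101100111000011)·(00000000010000000000000000) mod 2 = 0+0+0+0+0+0+0+0+0+1+0+0+0+0+0+0+0+0+0+0+0+0+0+0+0+0 mod 2 = 1
  c[14] = d·G[:,14] = (00100101111101100111000011)·(00000000001000000000000000) mod 2 = 0+0+0+0+0+0+0+0+0+0+1+0+0+0+0+0+0+0+0+0+0+0+0+0+0+0 mod 2 = 1
  c[15] = d·G[:,15] = (00100101111101100111000011)·(00000000000111111111111111) mod 2 = 0+0+0+0+0+0+0+0+0+0+0+1+0+1+1+0+0+1+1+1+0+0+0+0+1+1 mod 2 = 0
  c[16] = d·G[:,16] = (00100101111101100111000011)·(00000000000100000000000000) mod 2 = 0+0+0+0+0+0+0+0+0+0+0+1+0+0+0+0+0+0+0+0+0+0+0+0+0+0 mod 2 = 1
  c[17] = d·G[:,17] = (00100101111101100111000011)·(00000000000010000000000000) mod 2 = 0+0+0+0+0+0+0+0+0+0+0+0+0+0+0+0+0+0+0+0+0+0+0+0+0+0 mod 2 = 0
  c[18] = d·G[:,18] = (00100101111101100111000011)·(00000000000001000000000000) mod 2 = 0+0+0+0+0+0+0+0+0+0+0+0+0+1+0+0+0+0+0+0+0+0+0+0+0+0 mod 2 = 1
  c[19] = d·G[:,19] = (00100101111101100111000011)·(00000000000000100000000000) mod 2 = 0+0+0+0+0+0+0+0+0+0+0+0+0+0+1+0+0+0+0+0+0+0+0+0+0+0 mod 2 = 1
  c[20] = d·G[:,20] = (00100101111101100111000011)·(00000000000000010000000000) mod 2 = 0+0+0+0+0+0+0+0+0+0+0+0+0+0+0+0+0+0+0+0+0+0+0+0+0+0 mod 2 = 0
  c[21] = d·G[:,21] = (00100101111101100111000011)·(00000000000000001000000000) mod 2 = 0+0+0+0+0+0+0+0+0+0+0+0+0+0+0+0+0+0+0+0+0+0+0+0+0+0 mod 2 = 0
  c[22] = d·G[:,22] = (00100101111101100111000011)·(00000000000000000100000000) mod 2 = 0+0+0+0+0+0+0+0+0+0+0+0+0+0+0+0+0+1+0+0+0+0+0+0+0+0 mod 2 = 1
  c[23] = d·G[:,23] = (00100101111101100111000011)·(00000000000000000010000000) mod 2 = 0+0+0+0+0+0+0+0+0+0+0+0+0+0+0+0+0+0+1+0+0+0+0+0+0+0 mod 2 = 1
  c[24] = d·G[:,24] = (00100101111101100111000011)·(00000000000000000001000000) mod 2 = 0+0+0+0+0+0+0+0+0+0+0+0+0+0+0+0+0+0+0+1+0+0+0+0+0+0 mod 2 = 1
  c[25] = d·G[:,25] = (00100101111101100111000011)·(00000000000000000000100000) mod 2 = 0+0+0+0+0+0+0+0+0+0+0+0+0+0+0+0+0+0+0+0+0+0+0+0+0+0 mod 2 = 0
  c[26] = d·G[:,26] = (00100101111101100111000011)·(00000000000000000000010000) mod 2 = 0+0+0+0+0+0+0+0+0+0+0+0+0+0+0+0+0+0+0+0+0+0+0+0+0+0 mod 2 = 0
  c[27] = d·G[:,27] = (00100101111101100111000011)·(00000000000000000000001000) mod 2 = 0+0+0+0+0+0+0+0+0+0+0+0+0+0+0+0+0+0+0+0+0+0+0+0+0+0 mod 2 = 0
  c[28] = d·G[:,28] = (00100101111101100111000011)·(00000000000000000000000100) mod 2 = 0+0+0+0+0+0+0+0+0+0+0+0+0+0+0+0+0+0+0+0+0+0+0+0+0+0 mod 2 = 0
  c[29] = d·G[:,29] = (00100101111101100111000011)·(00000000000000000000000010) mod 2 = 0+0+0+0+0+0+0+0+0+0+0+0+0+0+0+0+0+0+0+0+0+0+0+0+1+0 mod 2 = 1
  c[30] = d·G[:,30] = (00100101111101100111000011)·(00000000000000000000000001) mod 2 = 0+0+0+0+0+0+0+0+0+0+0+0+0+0+0+0+0+0+0+0+0+0+0+0+0+1 mod 2 = 1
Codeword = 1001010101011110101100111000011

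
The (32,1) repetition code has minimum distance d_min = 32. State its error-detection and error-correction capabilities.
Detection only: up to d_min − 1 = 31 errors.
Correction: up to ⌊(d_min − 1)/2⌋ = ⌊31/2⌋ = 15 errors.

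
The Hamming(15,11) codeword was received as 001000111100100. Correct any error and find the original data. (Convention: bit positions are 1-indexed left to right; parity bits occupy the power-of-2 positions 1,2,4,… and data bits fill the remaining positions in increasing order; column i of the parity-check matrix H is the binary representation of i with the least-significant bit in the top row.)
Syndrome s = H · r^T (mod 2), r = 001000111100100:
  s[0] = (101010101010101)·(001000111100100) mod 2 = 0+0+1+0+0+0+1+0+1+0+0+0+1+0+0 mod 2 = 0
  s[1] = (011001100110011)·(001000111100100) mod 2 = 0+0+1+0+0+0+1+0+0+1+0+0+0+0+0 mod 2 = 1
  s[2] = (000111100001111)·(001000111100100) mod 2 = 0+0+0+0+0+0+1+0+0+0+0+0+1+0+0 mod 2 = 0
  s[3] = (000000011111111)·(001000111100100) mod 2 = 0+0+0+0+0+0+0+1+1+1+0+0+1+0+0 mod 2 = 0
Syndrome = 0100
Column 2 of H equals this syndrome → error at bit 2 (1-indexed).
Flip bit 2: 001000111100100 → 011000111100100
Extract data bits at positions {3,5,6,7,9,10,11,12,13,14,15}: 10011100100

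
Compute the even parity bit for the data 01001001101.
Sum of data bits: 0+1+0+0+1+0+0+1+1+0+1 = 5.
5 mod 2 = 1, so parity bit = 1.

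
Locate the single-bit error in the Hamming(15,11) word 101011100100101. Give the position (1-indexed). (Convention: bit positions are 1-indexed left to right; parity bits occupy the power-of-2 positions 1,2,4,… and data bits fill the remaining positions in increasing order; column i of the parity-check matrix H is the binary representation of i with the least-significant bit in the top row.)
Syndrome s = H · r^T (mod 2), r = 101011100100101:
  s[0] = (101010101010101)·(101011100100101) mod 2 = 1+0+1+0+1+0+1+0+0+0+0+0+1+0+1 mod 2 = 0
  s[1] = (011001100110011)·(101011100100101) mod 2 = 0+0+1+0+0+1+1+0+0+1+0+0+0+0+1 mod 2 = 1
  s[2] = (000111100001111)·(101011100100101) mod 2 = 0+0+0+0+1+1+1+0+0+0+0+0+1+0+1 mod 2 = 1
  s[3] = (000000011111111)·(101011100100101) mod 2 = 0+0+0+0+0+0+0+0+0+1+0+0+1+0+1 mod 2 = 1
Syndrome = 0111
Column i of H is the binary representation of i, so the syndrome is the binary index of the flipped bit.
Read s = 0111 with s[0] as LSB: 0·2^0 + 1·2^1 + 1·2^2 + 1·2^3 = 14.
Error is at bit position 14.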